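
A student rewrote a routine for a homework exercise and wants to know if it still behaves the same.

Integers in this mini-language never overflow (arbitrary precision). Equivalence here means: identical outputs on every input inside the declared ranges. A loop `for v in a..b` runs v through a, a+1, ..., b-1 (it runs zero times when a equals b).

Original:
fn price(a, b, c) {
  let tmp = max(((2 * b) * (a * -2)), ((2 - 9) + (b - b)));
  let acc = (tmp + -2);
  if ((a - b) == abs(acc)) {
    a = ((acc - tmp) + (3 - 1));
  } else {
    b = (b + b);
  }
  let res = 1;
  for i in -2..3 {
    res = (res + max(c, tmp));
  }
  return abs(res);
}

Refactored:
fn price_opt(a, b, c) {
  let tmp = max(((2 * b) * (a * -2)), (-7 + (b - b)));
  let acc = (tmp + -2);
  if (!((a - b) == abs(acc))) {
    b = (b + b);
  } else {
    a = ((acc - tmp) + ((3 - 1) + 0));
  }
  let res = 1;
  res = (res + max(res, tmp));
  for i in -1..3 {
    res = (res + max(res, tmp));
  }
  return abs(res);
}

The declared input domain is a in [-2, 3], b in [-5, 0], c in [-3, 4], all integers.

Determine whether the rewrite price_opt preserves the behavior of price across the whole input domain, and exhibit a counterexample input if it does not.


At a=-2, b=-5, c=-3: price gives 14, price_opt gives 32.
verdict: not equivalent; witness: a=-2, b=-5, c=-3


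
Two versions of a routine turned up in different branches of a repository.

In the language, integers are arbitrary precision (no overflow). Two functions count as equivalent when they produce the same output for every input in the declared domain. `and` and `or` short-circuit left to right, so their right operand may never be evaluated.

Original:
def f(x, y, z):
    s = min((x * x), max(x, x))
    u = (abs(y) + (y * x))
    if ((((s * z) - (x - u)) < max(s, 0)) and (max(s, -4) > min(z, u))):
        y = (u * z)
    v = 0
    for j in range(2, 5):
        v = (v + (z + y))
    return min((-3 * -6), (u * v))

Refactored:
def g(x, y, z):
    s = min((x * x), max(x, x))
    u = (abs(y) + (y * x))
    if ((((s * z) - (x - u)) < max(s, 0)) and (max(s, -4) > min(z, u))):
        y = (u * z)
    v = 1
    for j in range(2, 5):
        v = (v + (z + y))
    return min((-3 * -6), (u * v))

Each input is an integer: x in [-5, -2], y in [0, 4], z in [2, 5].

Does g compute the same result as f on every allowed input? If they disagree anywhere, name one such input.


On input x=-5, y=1, z=2, f returns -36 while g returns -40.
verdict: not equivalent; witness: x=-5, y=1, z=2


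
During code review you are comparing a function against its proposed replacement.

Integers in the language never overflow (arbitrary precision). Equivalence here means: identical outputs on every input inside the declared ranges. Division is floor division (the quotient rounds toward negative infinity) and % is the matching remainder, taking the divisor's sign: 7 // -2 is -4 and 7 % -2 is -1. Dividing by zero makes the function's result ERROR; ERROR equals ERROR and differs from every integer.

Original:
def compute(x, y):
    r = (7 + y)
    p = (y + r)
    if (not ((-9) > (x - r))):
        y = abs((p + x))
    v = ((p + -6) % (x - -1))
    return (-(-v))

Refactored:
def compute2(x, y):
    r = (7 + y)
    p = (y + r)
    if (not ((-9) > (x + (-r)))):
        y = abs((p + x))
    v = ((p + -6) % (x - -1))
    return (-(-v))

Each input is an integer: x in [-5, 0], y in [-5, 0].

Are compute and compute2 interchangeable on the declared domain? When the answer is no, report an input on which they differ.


Reading the diff, among the changes: arithmetic usage differs.
As a probe, take x=-4, y=-4: compute runs r becomes 3; next p becomes -1; next (not ((-9) > (x - r))) evaluates to true; next y becomes 5; next v becomes -1; next final value -1; compute2 runs r becomes 3; next p becomes -1; next (not ((-9) > (x + (-r)))) evaluates to true; next y becomes 5; next v becomes -1; next final value -1; both end at -1.
Every one of the 36 inputs gives matching results.
verdict: equivalent


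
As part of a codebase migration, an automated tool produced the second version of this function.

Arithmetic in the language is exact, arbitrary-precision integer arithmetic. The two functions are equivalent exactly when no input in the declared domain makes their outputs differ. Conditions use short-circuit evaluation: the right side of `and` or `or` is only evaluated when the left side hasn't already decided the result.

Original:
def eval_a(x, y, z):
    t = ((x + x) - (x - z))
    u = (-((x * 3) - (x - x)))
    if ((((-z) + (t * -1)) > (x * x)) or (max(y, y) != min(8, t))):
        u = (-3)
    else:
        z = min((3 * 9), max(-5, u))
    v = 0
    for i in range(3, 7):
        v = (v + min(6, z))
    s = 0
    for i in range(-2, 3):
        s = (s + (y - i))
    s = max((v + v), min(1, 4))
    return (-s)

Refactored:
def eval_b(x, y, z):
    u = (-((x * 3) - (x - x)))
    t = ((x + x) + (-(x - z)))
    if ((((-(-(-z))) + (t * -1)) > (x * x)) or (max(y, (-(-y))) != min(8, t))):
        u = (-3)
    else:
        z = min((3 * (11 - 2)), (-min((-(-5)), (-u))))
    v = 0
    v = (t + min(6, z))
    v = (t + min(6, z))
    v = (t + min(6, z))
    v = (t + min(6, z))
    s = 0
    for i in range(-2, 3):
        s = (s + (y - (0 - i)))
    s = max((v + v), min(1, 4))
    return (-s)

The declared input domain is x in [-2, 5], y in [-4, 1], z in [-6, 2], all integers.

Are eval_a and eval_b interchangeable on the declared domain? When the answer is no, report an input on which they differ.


Input x=-2, y=-4, z=1: -8 from eval_a versus -1 from eval_b.
verdict: not equivalent; witness: x=-2, y=-4, z=1


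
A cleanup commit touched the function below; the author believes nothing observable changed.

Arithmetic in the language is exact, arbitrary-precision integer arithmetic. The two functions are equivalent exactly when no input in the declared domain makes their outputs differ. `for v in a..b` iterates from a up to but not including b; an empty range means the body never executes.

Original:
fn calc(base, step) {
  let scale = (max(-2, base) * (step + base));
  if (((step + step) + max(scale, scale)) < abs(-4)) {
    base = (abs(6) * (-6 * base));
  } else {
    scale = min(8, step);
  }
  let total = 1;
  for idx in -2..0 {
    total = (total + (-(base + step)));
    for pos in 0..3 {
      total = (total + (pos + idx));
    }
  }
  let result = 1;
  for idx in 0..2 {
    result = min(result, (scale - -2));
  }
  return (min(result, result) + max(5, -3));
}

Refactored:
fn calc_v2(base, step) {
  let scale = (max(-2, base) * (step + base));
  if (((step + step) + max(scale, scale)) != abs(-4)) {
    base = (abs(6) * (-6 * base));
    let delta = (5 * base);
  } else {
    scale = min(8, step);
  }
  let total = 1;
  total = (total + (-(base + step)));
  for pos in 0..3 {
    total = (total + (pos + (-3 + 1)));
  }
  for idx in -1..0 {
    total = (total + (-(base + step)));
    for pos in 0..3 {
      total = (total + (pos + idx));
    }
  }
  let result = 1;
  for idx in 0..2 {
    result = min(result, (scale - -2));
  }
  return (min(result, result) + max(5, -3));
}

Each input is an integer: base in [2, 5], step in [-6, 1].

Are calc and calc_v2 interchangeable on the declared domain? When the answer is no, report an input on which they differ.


At base=5, step=-2: calc gives 5, calc_v2 gives 6.
verdict: not equivalent; witness: base=5, step=-2


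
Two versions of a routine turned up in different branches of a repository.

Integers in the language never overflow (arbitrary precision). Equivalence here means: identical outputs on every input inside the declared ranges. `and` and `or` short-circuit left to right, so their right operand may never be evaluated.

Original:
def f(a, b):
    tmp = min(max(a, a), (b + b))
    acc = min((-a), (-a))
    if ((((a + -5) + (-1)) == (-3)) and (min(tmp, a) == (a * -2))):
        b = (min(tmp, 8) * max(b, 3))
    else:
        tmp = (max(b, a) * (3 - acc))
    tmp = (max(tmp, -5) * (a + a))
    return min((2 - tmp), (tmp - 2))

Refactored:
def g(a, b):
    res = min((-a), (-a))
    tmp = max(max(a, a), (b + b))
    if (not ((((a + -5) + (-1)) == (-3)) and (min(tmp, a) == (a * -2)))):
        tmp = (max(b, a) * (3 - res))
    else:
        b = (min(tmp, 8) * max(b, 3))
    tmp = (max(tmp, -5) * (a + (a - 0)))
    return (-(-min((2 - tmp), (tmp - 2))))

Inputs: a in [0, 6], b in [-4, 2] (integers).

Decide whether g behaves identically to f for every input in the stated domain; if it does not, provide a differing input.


Try a=3, b=-3.
f: tmp := -6 | acc := -3 | ((((a + -5) + (-1)) == (-3)) and (min(tmp, a) == (a * -2))): true | b := -18 | tmp := -30 | result -32
g: res := -3 | tmp := 3 | (not ((((a + -5) + (-1)) == (-3)) and (min(tmp, a) == (a * -2)))): true | tmp := 18 | tmp := 108 | result -106
-32 != -106, so the rewrite changes behavior.
verdict: not equivalent; witness: a=3, b=-3


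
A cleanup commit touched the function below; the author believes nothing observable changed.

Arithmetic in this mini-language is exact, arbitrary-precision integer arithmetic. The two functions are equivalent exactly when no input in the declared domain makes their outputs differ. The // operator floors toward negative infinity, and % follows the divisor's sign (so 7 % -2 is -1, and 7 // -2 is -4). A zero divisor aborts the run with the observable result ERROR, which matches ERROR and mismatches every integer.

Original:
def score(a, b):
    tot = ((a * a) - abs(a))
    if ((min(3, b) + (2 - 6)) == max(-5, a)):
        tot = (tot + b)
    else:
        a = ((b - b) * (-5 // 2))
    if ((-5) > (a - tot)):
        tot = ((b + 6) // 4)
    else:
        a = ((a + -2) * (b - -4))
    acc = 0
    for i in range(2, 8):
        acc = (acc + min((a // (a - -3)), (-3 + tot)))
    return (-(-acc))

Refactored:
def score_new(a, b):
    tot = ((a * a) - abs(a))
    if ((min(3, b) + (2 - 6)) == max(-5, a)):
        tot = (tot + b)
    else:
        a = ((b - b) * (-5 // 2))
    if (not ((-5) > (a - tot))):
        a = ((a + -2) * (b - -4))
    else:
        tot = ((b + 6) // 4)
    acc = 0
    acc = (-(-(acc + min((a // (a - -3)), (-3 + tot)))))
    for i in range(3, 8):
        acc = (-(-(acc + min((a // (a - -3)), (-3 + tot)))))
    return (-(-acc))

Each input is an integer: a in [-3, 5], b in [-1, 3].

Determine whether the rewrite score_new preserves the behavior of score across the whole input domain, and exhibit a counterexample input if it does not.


Although arithmetic usage differs, constant usage differs, min/max/abs usage differs, boolean connective usage differs, statement counts differ, loop structure differs, 45/45 inputs agree.
verdict: equivalent


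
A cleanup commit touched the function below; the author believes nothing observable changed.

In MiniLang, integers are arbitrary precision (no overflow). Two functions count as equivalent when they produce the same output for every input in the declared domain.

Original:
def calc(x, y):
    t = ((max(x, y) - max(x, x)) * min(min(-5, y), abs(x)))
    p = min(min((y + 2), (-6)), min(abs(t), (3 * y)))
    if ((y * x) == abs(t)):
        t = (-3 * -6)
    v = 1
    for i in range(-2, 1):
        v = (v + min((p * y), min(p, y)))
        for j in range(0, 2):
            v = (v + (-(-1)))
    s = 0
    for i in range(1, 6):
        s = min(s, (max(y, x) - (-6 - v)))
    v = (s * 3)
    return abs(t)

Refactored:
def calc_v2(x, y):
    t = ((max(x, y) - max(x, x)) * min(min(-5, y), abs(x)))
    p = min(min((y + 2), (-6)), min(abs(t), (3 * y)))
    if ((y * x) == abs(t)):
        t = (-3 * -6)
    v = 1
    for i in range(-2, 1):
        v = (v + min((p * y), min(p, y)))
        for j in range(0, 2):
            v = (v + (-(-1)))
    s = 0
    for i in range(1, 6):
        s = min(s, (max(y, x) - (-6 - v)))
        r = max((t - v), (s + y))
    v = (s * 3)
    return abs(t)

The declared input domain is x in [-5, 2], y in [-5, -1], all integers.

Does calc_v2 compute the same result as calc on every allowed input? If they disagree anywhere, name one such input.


The two versions differ — the changes include statement counts differ; and arithmetic usage differs; and local variable names differ; and min/max/abs usage differs.
Spot check at x=1, y=-4 — calc: t := 0 | p := -12 | ((y * x) == abs(t)): false | v := 1 | iter i=-2: | v := -11 | iter j=0: | v := -10 | iter j=1: | v := -9 | iter i=-1: | v := -21 | iter j=0: | v := -20 | iter j=1: | v := -19 | iter i=0: | v := -31 | iter j=0: | v := -30 | iter j=1: | v := -29 | s := 0 | iter i=1: | s := -22 | iter i=2: | s := -22 | iter i=3: | s := -22 | iter i=4: | s := -22 | iter i=5: | s := -22 | v := -66 | result 0. calc_v2: t := 0 | p := -12 | ((y * x) == abs(t)): false | v := 1 | iter i=-2: | v := -11 | iter j=0: | v := -10 | iter j=1: | v := -9 | iter i=-1: | v := -21 | iter j=0: | v := -20 | iter j=1: | v := -19 | iter i=0: | v := -31 | iter j=0: | v := -30 | iter j=1: | v := -29 | s := 0 | iter i=1: | s := -22 | r := 29 | iter i=2: | s := -22 | r := 29 | iter i=3: | s := -22 | r := 29 | iter i=4: | s := -22 | r := 29 | iter i=5: | s := -22 | r := 29 | v := -66 | result 0. Both give 0.
An exhaustive pass over the 40 declared inputs shows identical outputs.
verdict: equivalent


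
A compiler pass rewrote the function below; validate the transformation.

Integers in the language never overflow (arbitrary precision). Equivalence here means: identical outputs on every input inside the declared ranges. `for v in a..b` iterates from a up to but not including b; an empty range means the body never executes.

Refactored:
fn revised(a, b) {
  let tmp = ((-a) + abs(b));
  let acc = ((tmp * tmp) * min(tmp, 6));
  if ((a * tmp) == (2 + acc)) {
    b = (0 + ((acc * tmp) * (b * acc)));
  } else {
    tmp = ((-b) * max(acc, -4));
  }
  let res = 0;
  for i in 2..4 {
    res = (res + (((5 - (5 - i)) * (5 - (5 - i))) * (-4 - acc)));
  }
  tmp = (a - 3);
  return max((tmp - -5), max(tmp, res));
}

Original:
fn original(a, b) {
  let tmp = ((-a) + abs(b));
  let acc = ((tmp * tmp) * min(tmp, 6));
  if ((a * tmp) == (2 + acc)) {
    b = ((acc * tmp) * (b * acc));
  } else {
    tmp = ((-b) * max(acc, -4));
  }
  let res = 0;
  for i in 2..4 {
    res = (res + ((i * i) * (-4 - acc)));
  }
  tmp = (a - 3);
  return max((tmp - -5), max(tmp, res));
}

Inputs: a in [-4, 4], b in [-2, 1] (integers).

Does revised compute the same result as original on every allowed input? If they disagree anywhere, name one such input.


The two are interchangeable: constant usage differs, arithmetic usage differs, and every declared input agrees.
One worked example (a=-3, b=-1) — original: tmp=4, then acc=64, then ((a * tmp) == (2 + acc)) is false, then tmp=64, then res=0, then (i=2), then res=-272, then (i=3), then res=-884, then tmp=-6, then returns -1; revised: tmp=4, then acc=64, then ((a * tmp) == (2 + acc)) is false, then tmp=64, then res=0, then (i=2), then res=-272, then (i=3), then res=-884, then tmp=-6, then returns -1; agreement on -1.
Across all 36 domain points the two functions coincide.
verdict: equivalent


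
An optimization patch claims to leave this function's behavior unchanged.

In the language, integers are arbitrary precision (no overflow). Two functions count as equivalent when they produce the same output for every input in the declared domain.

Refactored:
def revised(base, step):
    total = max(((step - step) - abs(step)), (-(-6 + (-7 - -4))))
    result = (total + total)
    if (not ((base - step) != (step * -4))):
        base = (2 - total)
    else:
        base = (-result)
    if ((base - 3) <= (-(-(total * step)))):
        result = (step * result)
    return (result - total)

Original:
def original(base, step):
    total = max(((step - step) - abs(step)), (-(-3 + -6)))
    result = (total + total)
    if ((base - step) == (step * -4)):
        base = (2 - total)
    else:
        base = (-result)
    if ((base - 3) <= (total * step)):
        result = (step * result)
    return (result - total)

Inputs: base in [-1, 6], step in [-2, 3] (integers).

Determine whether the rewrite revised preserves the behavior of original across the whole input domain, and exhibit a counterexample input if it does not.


This is a faithful refactor — constant usage differs; comparison usage differs; boolean connective usage differs; arithmetic usage differs, but the computed results match everywhere.
As a probe, take base=4, step=-1: original runs total := 9 | result := 18 | ((base - step) == (step * -4)): false | base := -18 | ((base - 3) <= (total * step)): true | result := -18 | result -27; revised runs total := 9 | result := 18 | (not ((base - step) != (step * -4))): false | base := -18 | ((base - 3) <= (-(-(total * step)))): true | result := -18 | result -27; both end at -27.
An exhaustive pass over the 48 declared inputs shows identical outputs.
verdict: equivalent


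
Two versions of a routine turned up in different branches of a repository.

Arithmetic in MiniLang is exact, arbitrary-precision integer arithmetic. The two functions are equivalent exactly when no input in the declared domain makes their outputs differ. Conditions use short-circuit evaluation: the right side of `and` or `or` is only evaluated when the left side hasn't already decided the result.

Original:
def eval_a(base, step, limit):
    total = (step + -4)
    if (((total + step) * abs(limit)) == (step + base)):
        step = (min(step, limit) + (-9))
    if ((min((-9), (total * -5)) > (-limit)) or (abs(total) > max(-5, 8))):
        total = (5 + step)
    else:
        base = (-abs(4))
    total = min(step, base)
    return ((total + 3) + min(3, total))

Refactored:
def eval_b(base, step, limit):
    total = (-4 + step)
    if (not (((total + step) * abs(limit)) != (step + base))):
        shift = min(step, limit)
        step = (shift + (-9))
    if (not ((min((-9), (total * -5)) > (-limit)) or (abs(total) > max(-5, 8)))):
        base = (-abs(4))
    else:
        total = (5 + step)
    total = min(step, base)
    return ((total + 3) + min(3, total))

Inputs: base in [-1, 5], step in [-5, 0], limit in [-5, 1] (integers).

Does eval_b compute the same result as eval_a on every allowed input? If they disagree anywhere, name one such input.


The two versions differ — the changes include local variable names differ, boolean connective usage differs, comparison usage differs, statement counts differ.
One worked example (base=-1, step=-5, limit=-2) — eval_a: total becomes -9; next (((total + step) * abs(limit)) == (step + base)) evaluates to false; next ((min((-9), (total * -5)) > (-limit)) or (abs(total) > max(-5, 8))) evaluates to true; next total becomes 0; next total becomes -5; next final value -7; eval_b: total becomes -9; next (not (((total + step) * abs(limit)) != (step + base))) evaluates to false; next (not ((min((-9), (total * -5)) > (-limit)) or (abs(total) > max(-5, 8)))) evaluates to false; next total becomes 0; next total becomes -5; next final value -7; agreement on -7.
Sweeping the whole domain (294 inputs) finds no disagreement.
verdict: equivalent


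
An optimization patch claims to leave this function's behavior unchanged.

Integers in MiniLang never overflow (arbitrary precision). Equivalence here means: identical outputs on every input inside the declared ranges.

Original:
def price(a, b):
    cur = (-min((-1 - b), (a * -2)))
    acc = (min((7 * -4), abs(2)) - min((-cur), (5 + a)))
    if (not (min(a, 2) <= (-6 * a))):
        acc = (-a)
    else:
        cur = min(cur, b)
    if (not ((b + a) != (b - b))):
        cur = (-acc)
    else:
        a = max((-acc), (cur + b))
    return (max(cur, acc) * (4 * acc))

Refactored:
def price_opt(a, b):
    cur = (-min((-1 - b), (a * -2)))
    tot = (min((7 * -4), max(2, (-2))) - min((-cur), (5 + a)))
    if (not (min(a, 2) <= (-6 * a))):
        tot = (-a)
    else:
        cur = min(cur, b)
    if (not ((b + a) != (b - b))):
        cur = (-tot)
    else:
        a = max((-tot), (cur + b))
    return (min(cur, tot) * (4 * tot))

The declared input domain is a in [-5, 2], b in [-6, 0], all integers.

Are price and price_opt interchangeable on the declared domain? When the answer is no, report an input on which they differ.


Consider the input a=-5, b=-6.
price: cur = -5; acc = -28; (not (min(a, 2) <= (-6 * a))) -> false; cur = -6; (not ((b + a) != (b - b))) -> false; a = 28; return 672
price_opt: cur = -5; tot = -28; (not (min(a, 2) <= (-6 * a))) -> false; cur = -6; (not ((b + a) != (b - b))) -> false; a = 28; return 3136
672 against 3136: the behavior changed.
verdict: not equivalent; witness: a=-5, b=-6


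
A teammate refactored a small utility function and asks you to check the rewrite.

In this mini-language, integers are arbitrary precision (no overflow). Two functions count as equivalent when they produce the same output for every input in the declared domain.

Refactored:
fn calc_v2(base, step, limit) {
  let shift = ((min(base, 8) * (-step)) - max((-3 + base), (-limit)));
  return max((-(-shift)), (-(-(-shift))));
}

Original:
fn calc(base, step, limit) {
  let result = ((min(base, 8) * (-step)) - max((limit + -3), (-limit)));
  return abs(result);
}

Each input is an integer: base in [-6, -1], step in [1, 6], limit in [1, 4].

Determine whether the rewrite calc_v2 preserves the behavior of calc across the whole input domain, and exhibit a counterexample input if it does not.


On input base=-6, step=1, limit=2, calc returns 7 while calc_v2 returns 8.
verdict: not equivalent; witness: base=-6, step=1, limit=2


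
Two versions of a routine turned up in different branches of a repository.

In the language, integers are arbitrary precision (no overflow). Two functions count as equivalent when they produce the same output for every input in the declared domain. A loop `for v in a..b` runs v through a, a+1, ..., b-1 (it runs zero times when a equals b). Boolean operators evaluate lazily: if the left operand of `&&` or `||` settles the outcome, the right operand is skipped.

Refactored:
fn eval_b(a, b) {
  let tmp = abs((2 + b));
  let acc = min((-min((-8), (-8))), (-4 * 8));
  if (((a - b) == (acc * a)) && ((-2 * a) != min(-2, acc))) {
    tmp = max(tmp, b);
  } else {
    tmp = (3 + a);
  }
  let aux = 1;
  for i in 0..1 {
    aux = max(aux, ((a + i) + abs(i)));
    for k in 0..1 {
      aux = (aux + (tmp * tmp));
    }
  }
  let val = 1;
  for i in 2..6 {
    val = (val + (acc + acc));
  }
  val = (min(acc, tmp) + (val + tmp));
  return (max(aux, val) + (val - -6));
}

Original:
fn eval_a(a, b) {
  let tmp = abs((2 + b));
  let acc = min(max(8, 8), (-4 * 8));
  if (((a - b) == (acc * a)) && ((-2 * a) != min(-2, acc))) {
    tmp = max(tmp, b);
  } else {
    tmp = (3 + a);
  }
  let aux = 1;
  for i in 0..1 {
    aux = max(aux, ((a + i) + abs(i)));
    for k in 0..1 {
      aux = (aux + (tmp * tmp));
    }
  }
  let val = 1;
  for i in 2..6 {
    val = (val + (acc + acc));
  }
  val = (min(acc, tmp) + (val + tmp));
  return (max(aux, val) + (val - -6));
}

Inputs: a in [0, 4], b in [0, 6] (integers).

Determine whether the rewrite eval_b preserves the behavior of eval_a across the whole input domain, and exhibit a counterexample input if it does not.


Side by side, the visible changes include: min/max/abs usage differs.
As a probe, take a=1, b=5: eval_a runs tmp becomes 7; next acc becomes -32; next (((a - b) == (acc * a)) && ((-2 * a) != min(-2, acc))) evaluates to false; next tmp becomes 4; next aux becomes 1; next at i=0:; next aux becomes 1; next at k=0:; next aux becomes 17; next val becomes 1; next at i=2:; next val becomes -63; next at i=3:; next val becomes -127; next at i=4:; next val becomes -191; next at i=5:; next val becomes -255; next val becomes -283; next final value -260; eval_b runs tmp becomes 7; next acc becomes -32; next (((a - b) == (acc * a)) && ((-2 * a) != min(-2, acc))) evaluates to false; next tmp becomes 4; next aux becomes 1; next at i=0:; next aux becomes 1; next at k=0:; next aux becomes 17; next val becomes 1; next at i=2:; next val becomes -63; next at i=3:; next val becomes -127; next at i=4:; next val becomes -191; next at i=5:; next val becomes -255; next val becomes -283; next final value -260; both end at -260.
Checked all 35 inputs in the declared domain: the outputs agree on every one.
verdict: equivalent


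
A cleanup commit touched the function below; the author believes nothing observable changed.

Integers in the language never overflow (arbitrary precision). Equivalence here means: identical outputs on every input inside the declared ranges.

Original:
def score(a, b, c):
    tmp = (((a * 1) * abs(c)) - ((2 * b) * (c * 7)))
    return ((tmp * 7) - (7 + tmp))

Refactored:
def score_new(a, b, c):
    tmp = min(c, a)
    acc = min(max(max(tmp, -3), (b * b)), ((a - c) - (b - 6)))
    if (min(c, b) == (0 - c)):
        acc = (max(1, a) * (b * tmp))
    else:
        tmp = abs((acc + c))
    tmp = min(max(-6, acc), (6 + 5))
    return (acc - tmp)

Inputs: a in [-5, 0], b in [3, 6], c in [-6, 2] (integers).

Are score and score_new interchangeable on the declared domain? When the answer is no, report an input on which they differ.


The rewrite breaks on a=-5, b=3, c=-6, where the results are 1325 and 0.
score: tmp becomes 222; next final value 1325
score_new: tmp becomes -6; next acc becomes 4; next (min(c, b) == (0 - c)) evaluates to false; next tmp becomes 2; next tmp becomes 4; next final value 0
verdict: not equivalent; witness: a=-5, b=3, c=-6


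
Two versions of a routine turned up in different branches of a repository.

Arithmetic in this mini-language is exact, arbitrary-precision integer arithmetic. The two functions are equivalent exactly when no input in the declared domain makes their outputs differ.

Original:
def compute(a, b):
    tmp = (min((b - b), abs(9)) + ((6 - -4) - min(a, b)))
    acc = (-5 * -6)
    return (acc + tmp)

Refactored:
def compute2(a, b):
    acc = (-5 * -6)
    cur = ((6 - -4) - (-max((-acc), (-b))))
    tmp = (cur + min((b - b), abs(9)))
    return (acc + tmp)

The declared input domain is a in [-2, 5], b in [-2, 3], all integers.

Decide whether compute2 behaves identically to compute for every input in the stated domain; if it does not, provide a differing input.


Consider the input a=-2, b=-1.
compute: tmp := 12 | acc := 30 | result 42
compute2: acc := 30 | cur := 11 | tmp := 11 | result 41
42 vs 41 — the two versions disagree here.
verdict: not equivalent; witness: a=-2, b=-1


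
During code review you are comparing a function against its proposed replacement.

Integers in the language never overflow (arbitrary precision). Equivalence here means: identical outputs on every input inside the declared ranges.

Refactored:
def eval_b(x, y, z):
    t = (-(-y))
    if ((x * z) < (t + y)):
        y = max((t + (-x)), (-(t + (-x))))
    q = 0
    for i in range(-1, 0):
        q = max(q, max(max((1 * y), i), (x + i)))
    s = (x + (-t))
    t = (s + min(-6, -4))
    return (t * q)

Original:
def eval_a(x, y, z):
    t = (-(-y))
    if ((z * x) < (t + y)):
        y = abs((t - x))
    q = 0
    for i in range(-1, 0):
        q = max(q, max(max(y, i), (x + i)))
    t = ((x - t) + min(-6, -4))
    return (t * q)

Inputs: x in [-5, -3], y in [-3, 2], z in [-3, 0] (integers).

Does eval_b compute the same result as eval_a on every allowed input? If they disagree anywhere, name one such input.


The two versions differ — the changes include min/max/abs usage differs, local variable names differ, statement counts differ, arithmetic usage differs, constant usage differs.
One worked example (x=-3, y=1, z=-1) — eval_a: t becomes 1; next ((z * x) < (t + y)) evaluates to false; next q becomes 0; next at i=-1:; next q becomes 1; next t becomes -10; next final value -10; eval_b: t becomes 1; next ((x * z) < (t + y)) evaluates to false; next q becomes 0; next at i=-1:; next q becomes 1; next s becomes -4; next t becomes -10; next final value -10; agreement on -10.
Checked all 72 inputs in the declared domain: the outputs agree on every one.
verdict: equivalent


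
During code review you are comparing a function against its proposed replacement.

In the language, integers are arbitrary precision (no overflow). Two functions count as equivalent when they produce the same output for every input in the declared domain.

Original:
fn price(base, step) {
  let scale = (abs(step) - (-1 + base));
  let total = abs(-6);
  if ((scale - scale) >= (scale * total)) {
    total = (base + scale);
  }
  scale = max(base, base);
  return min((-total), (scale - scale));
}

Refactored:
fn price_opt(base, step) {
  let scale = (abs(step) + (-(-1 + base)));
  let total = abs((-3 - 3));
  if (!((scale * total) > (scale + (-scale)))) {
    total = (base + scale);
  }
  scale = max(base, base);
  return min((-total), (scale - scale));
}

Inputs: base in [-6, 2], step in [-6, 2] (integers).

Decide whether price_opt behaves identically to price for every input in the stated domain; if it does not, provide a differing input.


Behavior is preserved: although boolean connective usage differs; and constant usage differs; and comparison usage differs; and arithmetic usage differs, the outputs never diverge.
As a probe, take base=1, step=2: price runs scale = 2; total = 6; ((scale - scale) >= (scale * total)) -> false; scale = 1; return -6; price_opt runs scale = 2; total = 6; (!((scale * total) > (scale + (-scale)))) -> false; scale = 1; return -6; both end at -6.
Sweeping the whole domain (81 inputs) finds no disagreement.
verdict: equivalent


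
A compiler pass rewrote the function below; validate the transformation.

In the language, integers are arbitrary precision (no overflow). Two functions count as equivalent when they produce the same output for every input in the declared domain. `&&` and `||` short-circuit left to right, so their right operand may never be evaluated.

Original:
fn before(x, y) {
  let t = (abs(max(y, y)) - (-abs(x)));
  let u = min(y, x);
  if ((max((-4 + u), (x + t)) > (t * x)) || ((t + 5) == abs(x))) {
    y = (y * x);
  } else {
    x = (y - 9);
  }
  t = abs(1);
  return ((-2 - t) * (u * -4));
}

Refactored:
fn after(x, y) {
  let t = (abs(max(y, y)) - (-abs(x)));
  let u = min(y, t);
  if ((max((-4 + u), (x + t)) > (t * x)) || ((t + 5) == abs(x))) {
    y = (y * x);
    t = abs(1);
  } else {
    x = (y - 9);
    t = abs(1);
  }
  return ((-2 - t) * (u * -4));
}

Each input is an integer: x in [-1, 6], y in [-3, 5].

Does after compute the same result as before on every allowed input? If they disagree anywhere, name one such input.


The rewrite breaks on x=-1, y=0, where the results are -12 and 0.
before: t := 1 | u := -1 | ((max((-4 + u), (x + t)) > (t * x)) || ((t + 5) == abs(x))): true | y := 0 | t := 1 | result -12
after: t := 1 | u := 0 | ((max((-4 + u), (x + t)) > (t * x)) || ((t + 5) == abs(x))): true | y := 0 | t := 1 | result 0
verdict: not equivalent; witness: x=-1, y=0


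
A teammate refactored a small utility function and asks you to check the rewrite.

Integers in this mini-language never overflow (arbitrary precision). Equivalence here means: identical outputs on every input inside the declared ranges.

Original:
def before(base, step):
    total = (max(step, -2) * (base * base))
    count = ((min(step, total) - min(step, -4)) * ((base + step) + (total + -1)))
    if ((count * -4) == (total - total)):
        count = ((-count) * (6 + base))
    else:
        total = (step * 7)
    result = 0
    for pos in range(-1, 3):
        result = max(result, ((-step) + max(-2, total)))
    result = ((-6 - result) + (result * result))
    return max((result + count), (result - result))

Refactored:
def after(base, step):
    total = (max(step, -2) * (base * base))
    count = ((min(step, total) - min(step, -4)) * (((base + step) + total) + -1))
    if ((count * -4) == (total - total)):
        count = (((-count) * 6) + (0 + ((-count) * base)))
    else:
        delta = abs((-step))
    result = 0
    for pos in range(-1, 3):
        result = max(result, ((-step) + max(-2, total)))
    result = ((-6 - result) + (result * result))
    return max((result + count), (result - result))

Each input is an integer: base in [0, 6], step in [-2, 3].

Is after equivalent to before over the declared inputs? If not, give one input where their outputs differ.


Run the pair on base=0, step=2.
before: total=0, then count=4, then ((count * -4) == (total - total)) is false, then total=14, then result=0, then (pos=-1), then result=12, then (pos=0), then result=12, then (pos=1), then result=12, then (pos=2), then result=12, then result=126, then returns 130
after: total=0, then count=4, then ((count * -4) == (total - total)) is false, then delta=2, then result=0, then (pos=-1), then result=0, then (pos=0), then result=0, then (pos=1), then result=0, then (pos=2), then result=0, then result=-6, then returns 0
130 and 0 differ, so these are not the same function on this domain.
verdict: not equivalent; witness: base=0, step=2


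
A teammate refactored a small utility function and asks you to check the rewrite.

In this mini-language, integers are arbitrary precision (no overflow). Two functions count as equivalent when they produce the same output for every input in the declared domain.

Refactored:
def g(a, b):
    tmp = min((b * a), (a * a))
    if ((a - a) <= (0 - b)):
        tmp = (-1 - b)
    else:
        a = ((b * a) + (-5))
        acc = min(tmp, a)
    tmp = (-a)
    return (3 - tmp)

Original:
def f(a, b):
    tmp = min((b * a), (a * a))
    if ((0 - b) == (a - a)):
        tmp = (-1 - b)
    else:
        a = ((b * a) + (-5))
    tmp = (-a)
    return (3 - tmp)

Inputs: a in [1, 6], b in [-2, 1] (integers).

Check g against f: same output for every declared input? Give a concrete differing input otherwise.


Input a=1, b=-2: -4 from f versus 4 from g.
verdict: not equivalent; witness: a=1, b=-2


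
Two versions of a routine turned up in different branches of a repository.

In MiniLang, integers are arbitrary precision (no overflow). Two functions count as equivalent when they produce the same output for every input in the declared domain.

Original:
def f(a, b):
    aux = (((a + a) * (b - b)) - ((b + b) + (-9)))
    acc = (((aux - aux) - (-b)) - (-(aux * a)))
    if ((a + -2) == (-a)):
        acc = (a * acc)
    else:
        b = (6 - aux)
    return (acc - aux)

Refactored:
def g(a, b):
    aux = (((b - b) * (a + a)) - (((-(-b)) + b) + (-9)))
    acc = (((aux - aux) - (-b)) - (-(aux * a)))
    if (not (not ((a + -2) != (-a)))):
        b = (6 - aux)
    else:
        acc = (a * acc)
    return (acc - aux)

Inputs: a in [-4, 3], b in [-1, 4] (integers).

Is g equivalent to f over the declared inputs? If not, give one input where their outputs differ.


This is a faithful refactor — comparison usage differs; also boolean connective usage differs, but the computed results match everywhere.
Tracing a=2, b=4: f: aux = 1; acc = 6; ((a + -2) == (-a)) -> false; b = 5; return 5 | g: aux = 1; acc = 6; (not (not ((a + -2) != (-a)))) -> true; b = 5; return 5 — matching result 5.
An exhaustive pass over the 48 declared inputs shows identical outputs.
verdict: equivalent


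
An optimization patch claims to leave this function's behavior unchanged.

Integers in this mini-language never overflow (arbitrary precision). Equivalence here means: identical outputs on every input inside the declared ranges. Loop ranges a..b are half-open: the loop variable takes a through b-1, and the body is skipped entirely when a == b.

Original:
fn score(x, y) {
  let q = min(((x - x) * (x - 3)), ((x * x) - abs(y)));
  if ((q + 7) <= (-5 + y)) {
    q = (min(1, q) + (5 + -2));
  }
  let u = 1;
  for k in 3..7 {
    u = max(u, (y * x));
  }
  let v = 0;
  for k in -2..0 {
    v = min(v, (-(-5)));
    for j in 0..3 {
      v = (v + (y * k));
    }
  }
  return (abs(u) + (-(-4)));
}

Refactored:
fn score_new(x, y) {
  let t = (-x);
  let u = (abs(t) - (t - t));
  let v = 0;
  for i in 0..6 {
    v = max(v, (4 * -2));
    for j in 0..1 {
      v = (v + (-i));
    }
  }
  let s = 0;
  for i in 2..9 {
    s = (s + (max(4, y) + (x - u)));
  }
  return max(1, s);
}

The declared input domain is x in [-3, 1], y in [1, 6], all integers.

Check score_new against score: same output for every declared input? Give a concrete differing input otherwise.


Take x=-3, y=1.
score: q = 0; ((q + 7) <= (-5 + y)) -> false; u = 1; [k=3]; u = 1; [k=4]; u = 1; [k=5]; u = 1; [k=6]; u = 1; v = 0; [k=-2]; v = 0; [j=0]; v = -2; [j=1]; v = -4; [j=2]; v = -6; [k=-1]; v = -6; [j=0]; v = -7; [j=1]; v = -8; [j=2]; v = -9; return 5
score_new: t = 3; u = 3; v = 0; [i=0]; v = 0; [j=0]; v = 0; [i=1]; v = 0; [j=0]; v = -1; [i=2]; v = -1; [j=0]; v = -3; [i=3]; v = -3; [j=0]; v = -6; [i=4]; v = -6; [j=0]; v = -10; [i=5]; v = -8; [j=0]; v = -13; s = 0; [i=2]; s = -2; [i=3]; s = -4; [i=4]; s = -6; [i=5]; s = -8; [i=6]; s = -10; [i=7]; s = -12; [i=8]; s = -14; return 1
5 against 1: the behavior changed.
verdict: not equivalent; witness: x=-3, y=1


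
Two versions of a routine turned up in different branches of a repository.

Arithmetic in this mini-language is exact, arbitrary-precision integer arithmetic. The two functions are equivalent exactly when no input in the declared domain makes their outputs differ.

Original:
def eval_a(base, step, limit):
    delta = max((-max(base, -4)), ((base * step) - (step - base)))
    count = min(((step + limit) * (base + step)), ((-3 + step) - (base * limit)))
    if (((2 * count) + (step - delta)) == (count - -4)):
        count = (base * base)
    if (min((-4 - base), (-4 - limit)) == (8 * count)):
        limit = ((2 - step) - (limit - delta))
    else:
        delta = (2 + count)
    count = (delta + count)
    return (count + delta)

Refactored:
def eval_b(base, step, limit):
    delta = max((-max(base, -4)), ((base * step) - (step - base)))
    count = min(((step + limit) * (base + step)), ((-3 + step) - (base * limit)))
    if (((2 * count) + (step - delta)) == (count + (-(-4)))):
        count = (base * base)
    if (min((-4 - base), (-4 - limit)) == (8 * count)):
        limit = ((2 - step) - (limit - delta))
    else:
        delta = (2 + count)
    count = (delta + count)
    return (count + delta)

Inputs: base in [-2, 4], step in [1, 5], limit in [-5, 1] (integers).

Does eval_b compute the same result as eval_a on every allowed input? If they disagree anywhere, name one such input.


Comparing the listings, the differences include: arithmetic usage differs.
Tracing base=1, step=2, limit=-3: eval_a: delta := 1 | count := -3 | (((2 * count) + (step - delta)) == (count - -4)): false | (min((-4 - base), (-4 - limit)) == (8 * count)): false | delta := -1 | count := -4 | result -5 | eval_b: delta := 1 | count := -3 | (((2 * count) + (step - delta)) == (count + (-(-4)))): false | (min((-4 - base), (-4 - limit)) == (8 * count)): false | delta := -1 | count := -4 | result -5 — matching result -5.
Sweeping the whole domain (245 inputs) finds no disagreement.
verdict: equivalent


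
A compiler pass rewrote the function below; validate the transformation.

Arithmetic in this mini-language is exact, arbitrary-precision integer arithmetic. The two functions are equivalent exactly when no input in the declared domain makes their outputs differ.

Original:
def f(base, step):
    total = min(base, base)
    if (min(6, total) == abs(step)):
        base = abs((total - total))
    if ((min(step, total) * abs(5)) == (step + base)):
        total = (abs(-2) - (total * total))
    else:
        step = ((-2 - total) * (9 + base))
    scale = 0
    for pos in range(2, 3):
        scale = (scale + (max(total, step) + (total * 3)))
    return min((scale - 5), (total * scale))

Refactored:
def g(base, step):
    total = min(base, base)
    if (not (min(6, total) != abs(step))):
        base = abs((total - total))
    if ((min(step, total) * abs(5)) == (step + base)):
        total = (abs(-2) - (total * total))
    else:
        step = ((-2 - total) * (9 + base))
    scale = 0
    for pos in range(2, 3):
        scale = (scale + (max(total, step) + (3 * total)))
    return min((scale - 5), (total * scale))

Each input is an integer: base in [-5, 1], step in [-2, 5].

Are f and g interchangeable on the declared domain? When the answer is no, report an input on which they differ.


The two versions differ — the changes include boolean connective usage differs, comparison usage differs.
One worked example (base=-2, step=1) — f: total := -2 | (min(6, total) == abs(step)): false | ((min(step, total) * abs(5)) == (step + base)): false | step := 0 | scale := 0 | iter pos=2: | scale := -6 | result -11; g: total := -2 | (not (min(6, total) != abs(step))): false | ((min(step, total) * abs(5)) == (step + base)): false | step := 0 | scale := 0 | iter pos=2: | scale := -6 | result -11; agreement on -11.
An exhaustive pass over the 56 declared inputs shows identical outputs.
verdict: equivalent
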